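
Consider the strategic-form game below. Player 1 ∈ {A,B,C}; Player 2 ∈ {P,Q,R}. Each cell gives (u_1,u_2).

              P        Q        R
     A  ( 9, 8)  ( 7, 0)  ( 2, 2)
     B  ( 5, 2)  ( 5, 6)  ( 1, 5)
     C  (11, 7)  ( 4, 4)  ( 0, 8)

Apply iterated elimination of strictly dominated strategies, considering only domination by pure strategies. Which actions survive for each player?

Survivors P1:{A,C} P2:{P,R}

P1 drop B (A beats it: P:9>5 Q:7>5 R:2>1)
P2 drop Q (P beats it: A:8>0 C:7>4)
P1→{A,C} P2→{P,R}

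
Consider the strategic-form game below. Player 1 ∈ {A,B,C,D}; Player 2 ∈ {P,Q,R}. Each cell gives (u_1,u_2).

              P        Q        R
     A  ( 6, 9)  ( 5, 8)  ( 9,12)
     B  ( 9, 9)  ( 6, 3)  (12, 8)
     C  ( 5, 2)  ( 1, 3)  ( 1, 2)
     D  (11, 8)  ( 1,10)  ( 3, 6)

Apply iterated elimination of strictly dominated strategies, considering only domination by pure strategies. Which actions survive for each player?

P1 drop A (B beats it: P:9>6 Q:6>5 R:12>9)
P1 drop C (B beats it: P:9>5 Q:6>1 R:12>1)
P2 drop R (P beats it: B:9>8 D:8>6)
P1→{B,D} P2→{P,Q}

Remaining: P1:{B,D} P2:{P,Q}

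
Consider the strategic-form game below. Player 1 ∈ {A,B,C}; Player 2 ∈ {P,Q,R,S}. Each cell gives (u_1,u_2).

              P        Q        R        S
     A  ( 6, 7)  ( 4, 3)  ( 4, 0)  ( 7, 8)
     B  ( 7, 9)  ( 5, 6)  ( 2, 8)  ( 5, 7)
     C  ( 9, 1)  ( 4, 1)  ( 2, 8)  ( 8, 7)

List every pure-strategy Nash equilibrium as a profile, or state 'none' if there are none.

(A,P): not NE [P1→C gives 9>6; P2→S gives 8>7]
(A,Q): not NE [P1→B gives 5>4; P2→S gives 8>3]
(A,R): not NE [P2→S gives 8>0]
(A,S): not NE [P1→C gives 8>7]
(B,P): not NE [P1→C gives 9>7]
(B,Q): not NE [P2→P gives 9>6]
(B,R): not NE [P1→A gives 4>2; P2→P gives 9>8]
(B,S): not NE [P1→C gives 8>5; P2→P gives 9>7]
(C,P): not NE [P2→R gives 8>1]
(C,Q): not NE [P1→B gives 5>4; P2→R gives 8>1]
(C,R): not NE [P1→A gives 4>2]
(C,S): not NE [P2→R gives 8>7]

Equilibria: none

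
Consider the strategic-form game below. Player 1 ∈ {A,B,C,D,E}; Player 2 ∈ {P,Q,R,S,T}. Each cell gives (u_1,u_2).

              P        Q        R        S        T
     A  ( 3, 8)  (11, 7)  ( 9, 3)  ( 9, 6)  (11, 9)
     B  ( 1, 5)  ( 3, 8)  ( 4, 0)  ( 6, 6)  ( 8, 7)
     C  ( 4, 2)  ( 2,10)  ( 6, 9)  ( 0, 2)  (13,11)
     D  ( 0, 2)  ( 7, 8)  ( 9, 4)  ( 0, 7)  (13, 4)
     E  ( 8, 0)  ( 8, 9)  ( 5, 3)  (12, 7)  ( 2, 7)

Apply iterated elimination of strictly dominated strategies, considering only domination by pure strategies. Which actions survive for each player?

P1 drop B (A beats it: P:3>1 Q:11>3 R:9>4 S:9>6 T:11>8)
P2 drop P (T beats it: A:9>8 C:11>2 D:4>2 E:7>0)
P2 drop R (Q beats it: A:7>3 C:10>9 D:8>4 E:9>3)
P2 drop S (Q beats it: A:7>6 C:10>2 D:8>7 E:9>7)
P1 drop E (A beats it: Q:11>8 T:11>2)
P1→{A,C,D} P2→{Q,T}

IESDS → P1:{A,C,D} P2:{Q,T}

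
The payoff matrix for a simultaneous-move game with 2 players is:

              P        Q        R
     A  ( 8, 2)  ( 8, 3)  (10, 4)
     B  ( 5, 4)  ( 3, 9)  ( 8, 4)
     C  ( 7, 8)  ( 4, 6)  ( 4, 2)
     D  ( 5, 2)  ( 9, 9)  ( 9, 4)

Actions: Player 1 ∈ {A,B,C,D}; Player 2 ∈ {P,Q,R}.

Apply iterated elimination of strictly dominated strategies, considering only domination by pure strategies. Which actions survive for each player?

Survivors P1:{A,D} P2:{Q,R}

P1 drop B (A beats it: P:8>5 Q:8>3 R:10>8)
P1 drop C (A beats it: P:8>7 Q:8>4 R:10>4)
P2 drop P (Q beats it: A:3>2 D:9>2)
P1→{A,D} P2→{Q,R}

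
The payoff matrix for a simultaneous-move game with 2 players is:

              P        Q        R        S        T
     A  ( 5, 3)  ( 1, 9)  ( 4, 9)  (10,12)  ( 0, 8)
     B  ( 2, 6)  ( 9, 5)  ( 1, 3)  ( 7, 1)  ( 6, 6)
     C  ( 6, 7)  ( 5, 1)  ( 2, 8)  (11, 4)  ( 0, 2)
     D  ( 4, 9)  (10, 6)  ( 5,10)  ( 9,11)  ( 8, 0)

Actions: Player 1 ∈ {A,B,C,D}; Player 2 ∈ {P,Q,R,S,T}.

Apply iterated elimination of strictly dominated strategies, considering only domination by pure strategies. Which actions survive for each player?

P1 drop B (D beats it: P:4>2 Q:10>9 R:5>1 S:9>7 T:8>6)
P2 drop P (R beats it: A:9>3 C:8>7 D:10>9)
P2 drop Q (S beats it: A:12>9 C:4>1 D:11>6)
P2 drop T (R beats it: A:9>8 C:8>2 D:10>0)
P1→{A,C,D} P2→{R,S}

Survivors P1:{A,C,D} P2:{R,S}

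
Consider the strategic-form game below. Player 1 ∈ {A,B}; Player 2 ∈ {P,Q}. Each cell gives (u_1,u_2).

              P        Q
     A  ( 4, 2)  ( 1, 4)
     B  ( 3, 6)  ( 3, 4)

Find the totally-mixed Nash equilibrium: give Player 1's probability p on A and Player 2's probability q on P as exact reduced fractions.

(p,q) = (1/2, 2/3)

P1 indiff ⇒ q·4+(1-q)·1 = q·3+(1-q)·3 ⇒ q(1) = (1-q)(2) ⇒ q = 2/3
P2 indiff ⇒ p·2+(1-p)·6 = p·4+(1-p)·4 ⇒ p(-2) = (1-p)(-2) ⇒ p = 1/2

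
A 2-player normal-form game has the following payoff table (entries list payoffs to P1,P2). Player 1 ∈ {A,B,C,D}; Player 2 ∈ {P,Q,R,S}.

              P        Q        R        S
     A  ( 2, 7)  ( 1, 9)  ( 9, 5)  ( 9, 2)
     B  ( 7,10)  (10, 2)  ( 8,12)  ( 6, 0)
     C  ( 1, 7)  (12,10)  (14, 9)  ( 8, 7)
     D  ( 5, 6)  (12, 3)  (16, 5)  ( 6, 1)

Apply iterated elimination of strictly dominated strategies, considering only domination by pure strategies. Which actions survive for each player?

P2 drop S (Q beats it: A:9>2 B:2>0 C:10>7 D:3>1)
P1 drop A (D beats it: P:5>2 Q:12>1 R:16>9)
P1→{B,C,D} P2→{P,Q,R}

Survivors P1:{B,C,D} P2:{P,Q,R}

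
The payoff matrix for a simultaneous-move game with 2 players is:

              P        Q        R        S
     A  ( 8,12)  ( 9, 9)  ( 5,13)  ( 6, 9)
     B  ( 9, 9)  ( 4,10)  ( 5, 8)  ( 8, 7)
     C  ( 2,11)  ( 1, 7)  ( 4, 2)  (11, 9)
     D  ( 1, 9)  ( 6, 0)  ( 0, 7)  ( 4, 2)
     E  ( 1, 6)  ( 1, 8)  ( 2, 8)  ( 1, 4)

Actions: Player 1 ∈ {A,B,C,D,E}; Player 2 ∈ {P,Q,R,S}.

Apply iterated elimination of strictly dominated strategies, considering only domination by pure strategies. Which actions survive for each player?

IESDS → P1:{A,B} P2:{P,Q,R}

P1 drop D (A beats it: P:8>1 Q:9>6 R:5>0 S:6>4)
P1 drop E (A beats it: P:8>1 Q:9>1 R:5>2 S:6>1)
P2 drop S (P beats it: A:12>9 B:9>7 C:11>9)
P1 drop C (A beats it: P:8>2 Q:9>1 R:5>4)
P1→{A,B} P2→{P,Q,R}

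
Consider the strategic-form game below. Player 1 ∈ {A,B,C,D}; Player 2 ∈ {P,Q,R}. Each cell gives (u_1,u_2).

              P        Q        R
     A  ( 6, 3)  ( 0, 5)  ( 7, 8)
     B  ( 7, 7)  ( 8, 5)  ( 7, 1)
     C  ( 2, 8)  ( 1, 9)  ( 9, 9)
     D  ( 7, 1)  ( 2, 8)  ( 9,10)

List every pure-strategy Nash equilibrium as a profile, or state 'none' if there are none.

(A,P): not NE [P1→D gives 7>6; P2→R gives 8>3]
(A,Q): not NE [P1→B gives 8>0; P2→R gives 8>5]
(A,R): not NE [P1→D gives 9>7]
(B,P): NE
(B,Q): not NE [P2→P gives 7>5]
(B,R): not NE [P1→D gives 9>7; P2→P gives 7>1]
(C,P): not NE [P1→D gives 7>2; P2→R gives 9>8]
(C,Q): not NE [P1→B gives 8>1]
(C,R): NE
(D,P): not NE [P2→R gives 10>1]
(D,Q): not NE [P1→B gives 8>2; P2→R gives 10>8]
(D,R): NE

NE set: (B,P), (C,R), (D,R)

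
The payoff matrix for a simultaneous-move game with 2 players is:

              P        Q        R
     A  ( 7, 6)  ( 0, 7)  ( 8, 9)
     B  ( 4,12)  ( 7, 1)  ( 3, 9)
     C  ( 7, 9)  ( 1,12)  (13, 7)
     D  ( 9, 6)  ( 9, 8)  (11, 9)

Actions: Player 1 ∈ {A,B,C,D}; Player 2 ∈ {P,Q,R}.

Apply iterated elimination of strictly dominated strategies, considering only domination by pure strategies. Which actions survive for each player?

Survivors P1:{C,D} P2:{Q,R}

P1 drop A (D beats it: P:9>7 Q:9>0 R:11>8)
P1 drop B (D beats it: P:9>4 Q:9>7 R:11>3)
P2 drop P (Q beats it: C:12>9 D:8>6)
P1→{C,D} P2→{Q,R}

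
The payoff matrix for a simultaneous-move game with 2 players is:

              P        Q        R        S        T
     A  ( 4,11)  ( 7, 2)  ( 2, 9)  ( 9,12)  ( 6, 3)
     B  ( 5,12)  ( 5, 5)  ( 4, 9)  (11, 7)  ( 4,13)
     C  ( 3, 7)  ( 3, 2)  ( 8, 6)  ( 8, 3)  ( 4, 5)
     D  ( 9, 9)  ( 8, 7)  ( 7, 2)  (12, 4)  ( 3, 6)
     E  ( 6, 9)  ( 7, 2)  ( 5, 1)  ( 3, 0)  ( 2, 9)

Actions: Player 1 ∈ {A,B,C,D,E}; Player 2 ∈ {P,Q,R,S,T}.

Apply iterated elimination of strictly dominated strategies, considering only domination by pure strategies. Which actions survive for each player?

IESDS → P1:{A,B,D} P2:{P,S,T}

P1 drop E (D beats it: P:9>6 Q:8>7 R:7>5 S:12>3 T:3>2)
P2 drop Q (P beats it: A:11>2 B:12>5 C:7>2 D:9>7)
P2 drop R (P beats it: A:11>9 B:12>9 C:7>6 D:9>2)
P1 drop C (A beats it: P:4>3 S:9>8 T:6>4)
P1→{A,B,D} P2→{P,S,T}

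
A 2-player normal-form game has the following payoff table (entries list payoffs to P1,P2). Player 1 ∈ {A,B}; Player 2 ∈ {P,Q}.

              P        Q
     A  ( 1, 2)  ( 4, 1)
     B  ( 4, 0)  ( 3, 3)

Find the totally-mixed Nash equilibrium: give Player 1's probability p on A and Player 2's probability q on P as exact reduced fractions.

p=3/4, q=1/4

P1 indiff ⇒ q·1+(1-q)·4 = q·4+(1-q)·3 ⇒ q(-3) = (1-q)(-1) ⇒ q = 1/4
P2 indiff ⇒ p·2+(1-p)·0 = p·1+(1-p)·3 ⇒ p(1) = (1-p)(3) ⇒ p = 3/4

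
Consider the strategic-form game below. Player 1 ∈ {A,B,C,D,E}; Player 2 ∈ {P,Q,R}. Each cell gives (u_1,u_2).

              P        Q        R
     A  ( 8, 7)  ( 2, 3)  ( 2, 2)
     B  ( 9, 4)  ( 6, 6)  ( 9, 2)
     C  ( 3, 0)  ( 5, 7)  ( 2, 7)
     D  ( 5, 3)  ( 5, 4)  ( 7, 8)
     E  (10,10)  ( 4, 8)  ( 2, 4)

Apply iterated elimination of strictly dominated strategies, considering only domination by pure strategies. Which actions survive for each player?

P1 drop A (B beats it: P:9>8 Q:6>2 R:9>2)
P1 drop C (B beats it: P:9>3 Q:6>5 R:9>2)
P1 drop D (B beats it: P:9>5 Q:6>5 R:9>7)
P2 drop R (P beats it: B:4>2 E:10>4)
P1→{B,E} P2→{P,Q}

Survivors P1:{B,E} P2:{P,Q}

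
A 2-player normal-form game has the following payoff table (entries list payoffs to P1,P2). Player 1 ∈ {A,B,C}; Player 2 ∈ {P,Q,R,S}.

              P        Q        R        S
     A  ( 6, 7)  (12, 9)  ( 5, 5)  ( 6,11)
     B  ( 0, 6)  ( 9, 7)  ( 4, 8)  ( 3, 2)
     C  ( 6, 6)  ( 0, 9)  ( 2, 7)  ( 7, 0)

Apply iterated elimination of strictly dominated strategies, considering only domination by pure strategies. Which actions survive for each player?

P1 drop B (A beats it: P:6>0 Q:12>9 R:5>4 S:6>3)
P2 drop P (Q beats it: A:9>7 C:9>6)
P2 drop R (Q beats it: A:9>5 C:9>7)
P1→{A,C} P2→{Q,S}

Survivors P1:{A,C} P2:{Q,S}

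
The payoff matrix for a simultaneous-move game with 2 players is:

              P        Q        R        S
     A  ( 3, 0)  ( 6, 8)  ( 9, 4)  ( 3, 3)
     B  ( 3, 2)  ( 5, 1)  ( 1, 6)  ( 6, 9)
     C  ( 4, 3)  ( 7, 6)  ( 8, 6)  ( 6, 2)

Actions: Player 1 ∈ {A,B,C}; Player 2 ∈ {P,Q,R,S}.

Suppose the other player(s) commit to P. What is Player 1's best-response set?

u_1(A vs P) = 3
u_1(B vs P) = 3
u_1(C vs P) = 4
max payoff 4 at {C}

argmax u_1 = {C}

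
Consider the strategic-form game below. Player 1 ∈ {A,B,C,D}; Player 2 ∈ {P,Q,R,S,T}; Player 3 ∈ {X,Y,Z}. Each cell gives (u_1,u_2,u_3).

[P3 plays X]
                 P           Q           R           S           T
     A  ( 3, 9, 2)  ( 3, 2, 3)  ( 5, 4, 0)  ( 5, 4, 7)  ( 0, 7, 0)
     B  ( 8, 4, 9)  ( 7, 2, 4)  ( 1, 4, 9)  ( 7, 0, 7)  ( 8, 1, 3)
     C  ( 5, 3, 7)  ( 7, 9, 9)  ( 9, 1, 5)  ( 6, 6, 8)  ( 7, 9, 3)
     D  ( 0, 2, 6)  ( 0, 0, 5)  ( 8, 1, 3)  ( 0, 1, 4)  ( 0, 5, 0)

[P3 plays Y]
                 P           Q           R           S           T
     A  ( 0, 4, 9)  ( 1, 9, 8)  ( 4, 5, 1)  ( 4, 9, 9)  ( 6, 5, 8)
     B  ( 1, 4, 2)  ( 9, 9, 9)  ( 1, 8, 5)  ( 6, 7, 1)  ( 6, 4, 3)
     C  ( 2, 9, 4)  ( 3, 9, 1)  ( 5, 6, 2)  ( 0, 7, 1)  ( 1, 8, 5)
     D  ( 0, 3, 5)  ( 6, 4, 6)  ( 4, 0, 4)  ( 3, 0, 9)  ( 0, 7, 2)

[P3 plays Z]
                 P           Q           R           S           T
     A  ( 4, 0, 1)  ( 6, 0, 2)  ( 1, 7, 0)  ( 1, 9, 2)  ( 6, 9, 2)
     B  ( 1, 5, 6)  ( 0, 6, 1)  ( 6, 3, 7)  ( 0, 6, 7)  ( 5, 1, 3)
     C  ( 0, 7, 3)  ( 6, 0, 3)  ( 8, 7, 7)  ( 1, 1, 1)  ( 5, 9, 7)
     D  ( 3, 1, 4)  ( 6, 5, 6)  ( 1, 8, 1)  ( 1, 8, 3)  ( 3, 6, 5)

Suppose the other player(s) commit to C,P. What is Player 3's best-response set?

argmax u_3 = {X}

u_3(X vs C,P) = 7
u_3(Y vs C,P) = 4
u_3(Z vs C,P) = 3
max payoff 7 at {X}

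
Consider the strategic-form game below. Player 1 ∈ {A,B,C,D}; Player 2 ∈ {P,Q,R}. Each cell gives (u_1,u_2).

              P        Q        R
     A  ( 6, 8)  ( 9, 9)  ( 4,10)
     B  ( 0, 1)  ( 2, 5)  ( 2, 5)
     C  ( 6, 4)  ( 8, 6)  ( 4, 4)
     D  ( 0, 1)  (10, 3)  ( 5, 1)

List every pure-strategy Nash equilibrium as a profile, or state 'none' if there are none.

(A,P): not NE [P2→R gives 10>8]
(A,Q): not NE [P1→D gives 10>9; P2→R gives 10>9]
(A,R): not NE [P1→D gives 5>4]
(B,P): not NE [P1→C gives 6>0; P2→R gives 5>1]
(B,Q): not NE [P1→D gives 10>2]
(B,R): not NE [P1→D gives 5>2]
(C,P): not NE [P2→Q gives 6>4]
(C,Q): not NE [P1→D gives 10>8]
(C,R): not NE [P1→D gives 5>4; P2→Q gives 6>4]
(D,P): not NE [P1→C gives 6>0; P2→Q gives 3>1]
(D,Q): NE
(D,R): not NE [P2→Q gives 3>1]

PSNE = {(D,Q)}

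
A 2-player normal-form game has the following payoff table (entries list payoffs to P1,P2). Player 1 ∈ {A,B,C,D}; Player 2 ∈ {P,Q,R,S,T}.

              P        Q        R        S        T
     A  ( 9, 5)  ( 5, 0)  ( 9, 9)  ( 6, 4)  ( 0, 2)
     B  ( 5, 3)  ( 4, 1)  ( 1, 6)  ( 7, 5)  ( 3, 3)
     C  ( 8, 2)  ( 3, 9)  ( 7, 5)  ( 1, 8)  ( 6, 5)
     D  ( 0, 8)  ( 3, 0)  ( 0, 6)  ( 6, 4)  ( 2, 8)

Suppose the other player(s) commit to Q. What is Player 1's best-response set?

P1 best: {A}

u_1(A vs Q) = 5
u_1(B vs Q) = 4
u_1(C vs Q) = 3
u_1(D vs Q) = 3
max payoff 5 at {A}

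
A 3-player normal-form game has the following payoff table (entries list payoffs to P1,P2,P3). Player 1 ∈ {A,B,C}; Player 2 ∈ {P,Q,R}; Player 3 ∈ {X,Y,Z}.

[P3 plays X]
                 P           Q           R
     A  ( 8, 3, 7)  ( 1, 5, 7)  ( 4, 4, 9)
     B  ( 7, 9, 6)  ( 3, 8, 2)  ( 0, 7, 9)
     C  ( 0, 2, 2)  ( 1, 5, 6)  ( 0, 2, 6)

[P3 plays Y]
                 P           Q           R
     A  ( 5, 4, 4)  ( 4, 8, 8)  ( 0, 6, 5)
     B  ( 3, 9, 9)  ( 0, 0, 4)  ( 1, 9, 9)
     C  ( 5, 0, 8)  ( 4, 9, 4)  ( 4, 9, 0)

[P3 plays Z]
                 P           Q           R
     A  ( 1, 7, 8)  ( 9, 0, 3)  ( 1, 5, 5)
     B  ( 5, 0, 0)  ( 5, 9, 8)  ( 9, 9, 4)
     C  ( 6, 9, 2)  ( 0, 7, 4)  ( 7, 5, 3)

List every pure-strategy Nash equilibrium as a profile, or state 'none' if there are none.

PSNE = {(A,Q,Y)}

(A,P,X): not NE [P2→Q gives 5>3; P3→Z gives 8>7]
(A,P,Y): not NE [P2→Q gives 8>4; P3→Z gives 8>4]
(A,P,Z): not NE [P1→C gives 6>1]
(A,Q,X): not NE [P1→B gives 3>1; P3→Y gives 8>7]
(A,Q,Y): NE
(A,Q,Z): not NE [P2→P gives 7>0; P3→Y gives 8>3]
(A,R,X): not NE [P2→Q gives 5>4]
(A,R,Y): not NE [P1→C gives 4>0; P2→Q gives 8>6; P3→X gives 9>5]
(A,R,Z): not NE [P1→B gives 9>1; P2→P gives 7>5; P3→X gives 9>5]
(B,P,X): not NE [P1→A gives 8>7; P3→Y gives 9>6]
(B,P,Y): not NE [P1→C gives 5>3]
(B,P,Z): not NE [P1→C gives 6>5; P2→R gives 9>0; P3→Y gives 9>0]
(B,Q,X): not NE [P2→P gives 9>8; P3→Z gives 8>2]
(B,Q,Y): not NE [P1→C gives 4>0; P2→R gives 9>0; P3→Z gives 8>4]
(B,Q,Z): not NE [P1→A gives 9>5]
(B,R,X): not NE [P1→A gives 4>0; P2→P gives 9>7]
(B,R,Y): not NE [P1→C gives 4>1]
(B,R,Z): not NE [P3→Y gives 9>4]
(C,P,X): not NE [P1→A gives 8>0; P2→Q gives 5>2; P3→Y gives 8>2]
(C,P,Y): not NE [P2→R gives 9>0]
(C,P,Z): not NE [P3→Y gives 8>2]
(C,Q,X): not NE [P1→B gives 3>1]
(C,Q,Y): not NE [P3→X gives 6>4]
(C,Q,Z): not NE [P1→A gives 9>0; P2→P gives 9>7; P3→X gives 6>4]
(C,R,X): not NE [P1→A gives 4>0; P2→Q gives 5>2]
(C,R,Y): not NE [P3→X gives 6>0]
(C,R,Z): not NE [P1→B gives 9>7; P2→P gives 9>5; P3→X gives 6>3]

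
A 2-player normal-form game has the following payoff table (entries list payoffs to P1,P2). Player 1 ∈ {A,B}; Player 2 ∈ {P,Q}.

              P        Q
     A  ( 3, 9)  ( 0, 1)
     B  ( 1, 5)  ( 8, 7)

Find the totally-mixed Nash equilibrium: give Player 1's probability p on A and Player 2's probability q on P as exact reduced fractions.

p=1/5, q=4/5

P1 indiff ⇒ q·3+(1-q)·0 = q·1+(1-q)·8 ⇒ q(2) = (1-q)(8) ⇒ q = 4/5
P2 indiff ⇒ p·9+(1-p)·5 = p·1+(1-p)·7 ⇒ p(8) = (1-p)(2) ⇒ p = 1/5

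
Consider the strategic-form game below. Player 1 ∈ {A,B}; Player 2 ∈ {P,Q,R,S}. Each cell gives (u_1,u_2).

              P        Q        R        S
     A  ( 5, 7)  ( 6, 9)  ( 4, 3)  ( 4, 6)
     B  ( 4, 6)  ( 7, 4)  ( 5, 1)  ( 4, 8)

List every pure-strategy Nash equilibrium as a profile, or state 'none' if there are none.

(A,P): not NE [P2→Q gives 9>7]
(A,Q): not NE [P1→B gives 7>6]
(A,R): not NE [P1→B gives 5>4; P2→Q gives 9>3]
(A,S): not NE [P2→Q gives 9>6]
(B,P): not NE [P1→A gives 5>4; P2→S gives 8>6]
(B,Q): not NE [P2→S gives 8>4]
(B,R): not NE [P2→S gives 8>1]
(B,S): NE

Nash profiles: (B,S)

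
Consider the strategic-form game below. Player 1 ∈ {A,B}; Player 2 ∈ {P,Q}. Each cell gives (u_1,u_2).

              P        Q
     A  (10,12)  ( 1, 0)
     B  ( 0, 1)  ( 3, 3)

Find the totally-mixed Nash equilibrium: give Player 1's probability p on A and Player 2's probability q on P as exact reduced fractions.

(p,q) = (1/7, 1/6)

P1 indiff ⇒ q·10+(1-q)·1 = q·0+(1-q)·3 ⇒ q(10) = (1-q)(2) ⇒ q = 1/6
P2 indiff ⇒ p·12+(1-p)·1 = p·0+(1-p)·3 ⇒ p(12) = (1-p)(2) ⇒ p = 1/7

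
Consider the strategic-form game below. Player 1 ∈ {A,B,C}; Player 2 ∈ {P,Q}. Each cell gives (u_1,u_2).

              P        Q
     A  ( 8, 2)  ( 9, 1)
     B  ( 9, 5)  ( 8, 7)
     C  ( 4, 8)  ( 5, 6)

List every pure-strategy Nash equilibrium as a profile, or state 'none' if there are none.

No pure NE.

(A,P): not NE [P1→B gives 9>8]
(A,Q): not NE [P2→P gives 2>1]
(B,P): not NE [P2→Q gives 7>5]
(B,Q): not NE [P1→A gives 9>8]
(C,P): not NE [P1→B gives 9>4]
(C,Q): not NE [P1→A gives 9>5; P2→P gives 8>6]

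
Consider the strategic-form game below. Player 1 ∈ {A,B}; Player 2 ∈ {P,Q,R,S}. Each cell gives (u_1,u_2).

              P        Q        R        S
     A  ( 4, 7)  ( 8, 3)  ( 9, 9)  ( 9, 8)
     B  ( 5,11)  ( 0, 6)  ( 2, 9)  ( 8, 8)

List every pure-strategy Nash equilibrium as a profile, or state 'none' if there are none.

Nash profiles: (A,R), (B,P)

(A,P): not NE [P1→B gives 5>4; P2→R gives 9>7]
(A,Q): not NE [P2→R gives 9>3]
(A,R): NE
(A,S): not NE [P2→R gives 9>8]
(B,P): NE
(B,Q): not NE [P1→A gives 8>0; P2→P gives 11>6]
(B,R): not NE [P1→A gives 9>2; P2→P gives 11>9]
(B,S): not NE [P1→A gives 9>8; P2→P gives 11>8]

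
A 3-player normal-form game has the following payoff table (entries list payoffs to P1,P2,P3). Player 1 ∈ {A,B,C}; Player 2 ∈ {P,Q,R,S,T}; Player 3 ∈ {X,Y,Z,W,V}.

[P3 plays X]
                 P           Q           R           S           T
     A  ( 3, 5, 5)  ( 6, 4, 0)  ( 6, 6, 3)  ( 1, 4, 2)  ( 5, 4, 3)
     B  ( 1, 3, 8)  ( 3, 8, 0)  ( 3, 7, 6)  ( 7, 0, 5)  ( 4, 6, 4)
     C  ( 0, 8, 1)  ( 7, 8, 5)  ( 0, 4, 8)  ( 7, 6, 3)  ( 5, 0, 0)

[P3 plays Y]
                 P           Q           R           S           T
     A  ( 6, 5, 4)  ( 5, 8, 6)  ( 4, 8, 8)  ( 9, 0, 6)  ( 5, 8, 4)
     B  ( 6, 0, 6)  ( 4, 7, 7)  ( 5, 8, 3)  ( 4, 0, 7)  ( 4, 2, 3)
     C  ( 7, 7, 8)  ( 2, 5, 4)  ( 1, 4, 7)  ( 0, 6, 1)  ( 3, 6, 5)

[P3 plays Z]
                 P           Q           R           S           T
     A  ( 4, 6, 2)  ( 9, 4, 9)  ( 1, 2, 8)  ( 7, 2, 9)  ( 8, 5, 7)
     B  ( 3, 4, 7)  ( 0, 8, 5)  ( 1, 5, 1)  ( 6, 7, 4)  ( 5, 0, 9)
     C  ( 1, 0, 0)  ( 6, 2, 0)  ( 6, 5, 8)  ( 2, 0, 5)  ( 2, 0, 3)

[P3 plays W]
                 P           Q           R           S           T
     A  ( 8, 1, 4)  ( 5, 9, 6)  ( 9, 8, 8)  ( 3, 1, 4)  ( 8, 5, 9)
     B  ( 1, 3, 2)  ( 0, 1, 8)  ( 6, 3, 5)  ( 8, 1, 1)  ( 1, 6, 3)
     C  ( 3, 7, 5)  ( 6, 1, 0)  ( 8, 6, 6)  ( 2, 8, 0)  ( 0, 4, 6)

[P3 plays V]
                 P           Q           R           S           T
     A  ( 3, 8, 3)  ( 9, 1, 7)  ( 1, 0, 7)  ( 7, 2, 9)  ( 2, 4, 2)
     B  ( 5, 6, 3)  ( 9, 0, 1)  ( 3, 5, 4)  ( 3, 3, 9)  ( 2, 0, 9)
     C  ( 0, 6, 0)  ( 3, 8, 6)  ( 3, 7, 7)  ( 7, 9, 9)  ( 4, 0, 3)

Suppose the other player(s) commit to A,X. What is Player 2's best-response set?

u_2(P vs A,X) = 5
u_2(Q vs A,X) = 4
u_2(R vs A,X) = 6
u_2(S vs A,X) = 4
u_2(T vs A,X) = 4
max payoff 6 at {R}

P2 best: {R}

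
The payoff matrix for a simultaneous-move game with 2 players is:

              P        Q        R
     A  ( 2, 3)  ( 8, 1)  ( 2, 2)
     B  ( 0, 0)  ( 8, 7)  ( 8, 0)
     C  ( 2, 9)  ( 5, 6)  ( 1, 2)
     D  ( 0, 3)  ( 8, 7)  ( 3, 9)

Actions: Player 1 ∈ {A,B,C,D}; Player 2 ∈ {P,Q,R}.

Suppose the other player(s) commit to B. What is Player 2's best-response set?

u_2(P vs B) = 0
u_2(Q vs B) = 7
u_2(R vs B) = 0
max payoff 7 at {Q}

BR_2 = {Q}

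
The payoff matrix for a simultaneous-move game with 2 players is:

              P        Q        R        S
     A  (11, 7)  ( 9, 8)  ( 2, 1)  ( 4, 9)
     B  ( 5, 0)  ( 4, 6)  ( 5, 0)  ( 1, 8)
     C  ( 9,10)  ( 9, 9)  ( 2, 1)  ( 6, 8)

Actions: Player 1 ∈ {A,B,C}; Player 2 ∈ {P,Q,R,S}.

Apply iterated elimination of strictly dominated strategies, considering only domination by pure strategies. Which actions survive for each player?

P2 drop R (Q beats it: A:8>1 B:6>0 C:9>1)
P1 drop B (A beats it: P:11>5 Q:9>4 S:4>1)
P1→{A,C} P2→{P,Q,S}

Remaining: P1:{A,C} P2:{P,Q,S}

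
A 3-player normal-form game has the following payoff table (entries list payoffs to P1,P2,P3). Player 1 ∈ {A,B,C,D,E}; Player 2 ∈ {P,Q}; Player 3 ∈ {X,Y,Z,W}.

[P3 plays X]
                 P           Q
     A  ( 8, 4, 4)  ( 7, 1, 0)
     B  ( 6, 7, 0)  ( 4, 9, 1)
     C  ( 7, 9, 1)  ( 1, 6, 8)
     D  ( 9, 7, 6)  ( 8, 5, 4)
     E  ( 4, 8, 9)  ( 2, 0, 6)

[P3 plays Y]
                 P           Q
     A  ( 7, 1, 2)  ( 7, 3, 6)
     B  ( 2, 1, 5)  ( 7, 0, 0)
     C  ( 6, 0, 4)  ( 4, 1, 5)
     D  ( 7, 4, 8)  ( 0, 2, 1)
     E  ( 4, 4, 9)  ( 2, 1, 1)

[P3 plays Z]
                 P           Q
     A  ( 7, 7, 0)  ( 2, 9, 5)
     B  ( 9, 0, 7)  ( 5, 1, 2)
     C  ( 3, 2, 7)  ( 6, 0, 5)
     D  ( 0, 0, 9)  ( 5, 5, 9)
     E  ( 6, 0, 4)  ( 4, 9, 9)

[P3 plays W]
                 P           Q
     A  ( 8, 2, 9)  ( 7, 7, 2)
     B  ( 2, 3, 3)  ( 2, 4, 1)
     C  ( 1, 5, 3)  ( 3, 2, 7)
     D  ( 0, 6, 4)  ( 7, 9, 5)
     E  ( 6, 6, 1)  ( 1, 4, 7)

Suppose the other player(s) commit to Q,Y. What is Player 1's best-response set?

BR_1 = {A,B}

u_1(A vs Q,Y) = 7
u_1(B vs Q,Y) = 7
u_1(C vs Q,Y) = 4
u_1(D vs Q,Y) = 0
u_1(E vs Q,Y) = 2
max payoff 7 at {A,B}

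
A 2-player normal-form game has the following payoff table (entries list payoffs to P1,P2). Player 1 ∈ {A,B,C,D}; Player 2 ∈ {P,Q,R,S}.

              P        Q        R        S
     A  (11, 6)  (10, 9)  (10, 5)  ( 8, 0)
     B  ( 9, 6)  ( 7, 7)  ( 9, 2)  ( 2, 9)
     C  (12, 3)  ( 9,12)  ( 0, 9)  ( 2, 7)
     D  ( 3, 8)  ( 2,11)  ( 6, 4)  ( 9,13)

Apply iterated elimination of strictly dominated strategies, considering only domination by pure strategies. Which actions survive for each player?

IESDS → P1:{A,D} P2:{Q,S}

P1 drop B (A beats it: P:11>9 Q:10>7 R:10>9 S:8>2)
P2 drop P (Q beats it: A:9>6 C:12>3 D:11>8)
P1 drop C (A beats it: Q:10>9 R:10>0 S:8>2)
P2 drop R (Q beats it: A:9>5 D:11>4)
P1→{A,D} P2→{Q,S}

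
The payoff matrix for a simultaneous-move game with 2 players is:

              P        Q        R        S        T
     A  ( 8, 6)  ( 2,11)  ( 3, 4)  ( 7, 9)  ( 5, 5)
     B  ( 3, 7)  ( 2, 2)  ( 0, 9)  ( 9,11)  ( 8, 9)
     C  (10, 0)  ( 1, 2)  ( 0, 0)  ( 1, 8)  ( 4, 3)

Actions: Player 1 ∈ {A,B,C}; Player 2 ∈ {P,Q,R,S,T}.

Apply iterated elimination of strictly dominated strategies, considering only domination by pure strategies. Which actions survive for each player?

Remaining: P1:{A,B} P2:{Q,S}

P2 drop P (S beats it: A:9>6 B:11>7 C:8>0)
P1 drop C (A beats it: Q:2>1 R:3>0 S:7>1 T:5>4)
P2 drop R (S beats it: A:9>4 B:11>9)
P2 drop T (S beats it: A:9>5 B:11>9)
P1→{A,B} P2→{Q,S}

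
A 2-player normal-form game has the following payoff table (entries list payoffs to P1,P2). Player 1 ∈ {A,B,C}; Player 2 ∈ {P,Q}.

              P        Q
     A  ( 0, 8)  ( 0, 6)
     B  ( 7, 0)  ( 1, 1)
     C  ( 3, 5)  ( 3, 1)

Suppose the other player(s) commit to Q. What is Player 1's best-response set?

u_1(A vs Q) = 0
u_1(B vs Q) = 1
u_1(C vs Q) = 3
max payoff 3 at {C}

BR_1 = {C}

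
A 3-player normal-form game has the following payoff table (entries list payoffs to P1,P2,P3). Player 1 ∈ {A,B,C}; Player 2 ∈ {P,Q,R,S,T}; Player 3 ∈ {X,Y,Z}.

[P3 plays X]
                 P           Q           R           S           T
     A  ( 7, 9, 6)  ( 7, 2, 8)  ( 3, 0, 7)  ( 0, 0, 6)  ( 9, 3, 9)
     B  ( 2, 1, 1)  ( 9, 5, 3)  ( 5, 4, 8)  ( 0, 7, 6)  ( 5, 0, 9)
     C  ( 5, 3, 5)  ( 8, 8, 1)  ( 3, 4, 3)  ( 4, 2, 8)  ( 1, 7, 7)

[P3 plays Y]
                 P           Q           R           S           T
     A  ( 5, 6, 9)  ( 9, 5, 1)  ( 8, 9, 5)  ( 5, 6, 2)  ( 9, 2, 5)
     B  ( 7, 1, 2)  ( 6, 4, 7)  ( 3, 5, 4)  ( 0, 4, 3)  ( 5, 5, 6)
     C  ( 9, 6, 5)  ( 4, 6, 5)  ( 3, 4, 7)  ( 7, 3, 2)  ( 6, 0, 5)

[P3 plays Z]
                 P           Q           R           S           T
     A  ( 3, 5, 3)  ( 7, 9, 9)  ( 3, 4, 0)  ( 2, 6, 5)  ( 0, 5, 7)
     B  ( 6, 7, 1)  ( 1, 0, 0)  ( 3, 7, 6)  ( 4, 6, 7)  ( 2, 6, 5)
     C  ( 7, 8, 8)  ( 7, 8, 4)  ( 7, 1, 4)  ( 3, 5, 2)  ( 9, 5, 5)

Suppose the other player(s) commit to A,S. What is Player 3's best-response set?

argmax u_3 = {X}

u_3(X vs A,S) = 6
u_3(Y vs A,S) = 2
u_3(Z vs A,S) = 5
max payoff 6 at {X}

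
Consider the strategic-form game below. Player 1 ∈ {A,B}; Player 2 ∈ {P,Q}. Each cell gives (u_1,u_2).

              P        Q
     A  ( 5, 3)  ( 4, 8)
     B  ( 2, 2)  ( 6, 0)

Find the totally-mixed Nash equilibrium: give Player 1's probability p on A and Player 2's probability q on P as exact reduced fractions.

P1 indiff ⇒ q·5+(1-q)·4 = q·2+(1-q)·6 ⇒ q(3) = (1-q)(2) ⇒ q = 2/5
P2 indiff ⇒ p·3+(1-p)·2 = p·8+(1-p)·0 ⇒ p(-5) = (1-p)(-2) ⇒ p = 2/7

P1 mixes 2/7 on A; P2 mixes 2/5 on P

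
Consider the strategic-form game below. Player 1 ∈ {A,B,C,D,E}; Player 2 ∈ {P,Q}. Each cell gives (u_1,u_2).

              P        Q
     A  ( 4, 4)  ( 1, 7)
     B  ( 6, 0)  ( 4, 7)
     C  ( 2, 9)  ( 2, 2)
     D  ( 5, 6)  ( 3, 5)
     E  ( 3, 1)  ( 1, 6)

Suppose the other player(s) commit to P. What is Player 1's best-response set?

u_1(A vs P) = 4
u_1(B vs P) = 6
u_1(C vs P) = 2
u_1(D vs P) = 5
u_1(E vs P) = 3
max payoff 6 at {B}

argmax u_1 = {B}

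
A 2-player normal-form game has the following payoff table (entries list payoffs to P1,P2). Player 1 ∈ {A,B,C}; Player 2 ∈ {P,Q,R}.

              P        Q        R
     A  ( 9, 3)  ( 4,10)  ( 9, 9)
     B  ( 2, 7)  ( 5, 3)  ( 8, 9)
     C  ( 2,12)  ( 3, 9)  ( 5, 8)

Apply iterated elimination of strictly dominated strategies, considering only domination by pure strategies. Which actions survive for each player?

P1 drop C (A beats it: P:9>2 Q:4>3 R:9>5)
P2 drop P (R beats it: A:9>3 B:9>7)
P1→{A,B} P2→{Q,R}

Survivors P1:{A,B} P2:{Q,R}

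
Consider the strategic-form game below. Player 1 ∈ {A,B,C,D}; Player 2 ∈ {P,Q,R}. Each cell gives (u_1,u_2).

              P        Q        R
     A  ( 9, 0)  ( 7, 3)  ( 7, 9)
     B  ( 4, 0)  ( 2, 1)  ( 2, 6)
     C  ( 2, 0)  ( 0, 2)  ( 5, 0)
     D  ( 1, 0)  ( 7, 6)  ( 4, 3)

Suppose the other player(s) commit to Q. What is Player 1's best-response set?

P1 best: {A,D}

u_1(A vs Q) = 7
u_1(B vs Q) = 2
u_1(C vs Q) = 0
u_1(D vs Q) = 7
max payoff 7 at {A,D}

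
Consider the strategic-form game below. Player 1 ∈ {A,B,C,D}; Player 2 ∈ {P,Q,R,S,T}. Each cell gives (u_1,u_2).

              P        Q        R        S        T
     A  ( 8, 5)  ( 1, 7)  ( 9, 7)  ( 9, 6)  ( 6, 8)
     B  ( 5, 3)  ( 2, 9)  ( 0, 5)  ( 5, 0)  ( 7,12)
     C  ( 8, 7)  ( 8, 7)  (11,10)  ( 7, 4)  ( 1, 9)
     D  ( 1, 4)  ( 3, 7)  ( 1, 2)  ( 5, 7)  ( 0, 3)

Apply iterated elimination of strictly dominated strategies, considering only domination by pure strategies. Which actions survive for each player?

Survivors P1:{A,B,C} P2:{R,T}

P1 drop D (C beats it: P:8>1 Q:8>3 R:11>1 S:7>5 T:1>0)
P2 drop P (R beats it: A:7>5 B:5>3 C:10>7)
P2 drop Q (T beats it: A:8>7 B:12>9 C:9>7)
P2 drop S (R beats it: A:7>6 B:5>0 C:10>4)
P1→{A,B,C} P2→{R,T}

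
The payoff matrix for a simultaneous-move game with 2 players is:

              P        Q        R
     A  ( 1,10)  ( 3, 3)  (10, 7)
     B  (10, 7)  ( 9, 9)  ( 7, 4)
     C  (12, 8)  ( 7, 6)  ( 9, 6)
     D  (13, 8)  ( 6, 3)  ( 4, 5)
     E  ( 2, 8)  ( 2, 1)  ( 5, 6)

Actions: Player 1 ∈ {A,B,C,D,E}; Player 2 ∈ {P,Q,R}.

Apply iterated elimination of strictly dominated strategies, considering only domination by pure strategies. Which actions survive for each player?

Survivors P1:{B,C,D} P2:{P,Q}

P1 drop E (B beats it: P:10>2 Q:9>2 R:7>5)
P2 drop R (P beats it: A:10>7 B:7>4 C:8>6 D:8>5)
P1 drop A (B beats it: P:10>1 Q:9>3)
P1→{B,C,D} P2→{P,Q}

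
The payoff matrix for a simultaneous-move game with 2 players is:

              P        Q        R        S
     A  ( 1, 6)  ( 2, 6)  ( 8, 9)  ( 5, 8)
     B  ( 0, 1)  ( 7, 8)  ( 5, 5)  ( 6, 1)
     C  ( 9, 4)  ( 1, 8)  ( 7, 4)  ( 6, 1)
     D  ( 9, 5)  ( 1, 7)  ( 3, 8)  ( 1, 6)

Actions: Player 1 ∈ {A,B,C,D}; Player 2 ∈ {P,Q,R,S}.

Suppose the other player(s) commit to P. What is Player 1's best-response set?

P1 best: {C,D}

u_1(A vs P) = 1
u_1(B vs P) = 0
u_1(C vs P) = 9
u_1(D vs P) = 9
max payoff 9 at {C,D}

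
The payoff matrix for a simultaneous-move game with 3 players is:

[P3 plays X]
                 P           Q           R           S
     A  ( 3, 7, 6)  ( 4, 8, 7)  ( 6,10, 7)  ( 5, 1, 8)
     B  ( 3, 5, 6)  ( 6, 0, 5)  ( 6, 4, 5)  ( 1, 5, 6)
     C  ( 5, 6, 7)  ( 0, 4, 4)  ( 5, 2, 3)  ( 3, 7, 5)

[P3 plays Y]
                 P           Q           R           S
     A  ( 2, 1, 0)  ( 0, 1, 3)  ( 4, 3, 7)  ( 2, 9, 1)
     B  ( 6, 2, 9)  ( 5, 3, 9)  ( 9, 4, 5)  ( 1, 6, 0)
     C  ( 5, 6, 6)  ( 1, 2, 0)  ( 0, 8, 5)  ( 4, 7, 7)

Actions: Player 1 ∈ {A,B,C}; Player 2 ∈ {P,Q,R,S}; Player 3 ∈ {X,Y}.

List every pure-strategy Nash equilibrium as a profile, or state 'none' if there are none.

(A,P,X): not NE [P1→C gives 5>3; P2→R gives 10>7]
(A,P,Y): not NE [P1→B gives 6>2; P2→S gives 9>1; P3→X gives 6>0]
(A,Q,X): not NE [P1→B gives 6>4; P2→R gives 10>8]
(A,Q,Y): not NE [P1→B gives 5>0; P2→S gives 9>1; P3→X gives 7>3]
(A,R,X): NE
(A,R,Y): not NE [P1→B gives 9>4; P2→S gives 9>3]
(A,S,X): not NE [P2→R gives 10>1]
(A,S,Y): not NE [P1→C gives 4>2; P3→X gives 8>1]
(B,P,X): not NE [P1→C gives 5>3; P3→Y gives 9>6]
(B,P,Y): not NE [P2→S gives 6>2]
(B,Q,X): not NE [P2→S gives 5>0; P3→Y gives 9>5]
(B,Q,Y): not NE [P2→S gives 6>3]
(B,R,X): not NE [P2→S gives 5>4]
(B,R,Y): not NE [P2→S gives 6>4]
(B,S,X): not NE [P1→A gives 5>1]
(B,S,Y): not NE [P1→C gives 4>1; P3→X gives 6>0]
(C,P,X): not NE [P2→S gives 7>6]
(C,P,Y): not NE [P1→B gives 6>5; P2→R gives 8>6; P3→X gives 7>6]
(C,Q,X): not NE [P1→B gives 6>0; P2→S gives 7>4]
(C,Q,Y): not NE [P1→B gives 5>1; P2→R gives 8>2; P3→X gives 4>0]
(C,R,X): not NE [P1→B gives 6>5; P2→S gives 7>2; P3→Y gives 5>3]
(C,R,Y): not NE [P1→B gives 9>0]
(C,S,X): not NE [P1→A gives 5>3; P3→Y gives 7>5]
(C,S,Y): not NE [P2→R gives 8>7]

PSNE = {(A,R,X)}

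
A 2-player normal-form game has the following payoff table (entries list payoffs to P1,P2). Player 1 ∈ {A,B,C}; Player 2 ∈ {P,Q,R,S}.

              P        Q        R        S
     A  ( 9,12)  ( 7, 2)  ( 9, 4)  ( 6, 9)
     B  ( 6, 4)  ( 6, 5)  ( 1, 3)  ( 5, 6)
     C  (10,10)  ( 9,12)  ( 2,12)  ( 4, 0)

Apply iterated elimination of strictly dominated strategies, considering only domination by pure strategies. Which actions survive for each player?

P1 drop B (A beats it: P:9>6 Q:7>6 R:9>1 S:6>5)
P2 drop S (P beats it: A:12>9 C:10>0)
P1→{A,C} P2→{P,Q,R}

IESDS → P1:{A,C} P2:{P,Q,R}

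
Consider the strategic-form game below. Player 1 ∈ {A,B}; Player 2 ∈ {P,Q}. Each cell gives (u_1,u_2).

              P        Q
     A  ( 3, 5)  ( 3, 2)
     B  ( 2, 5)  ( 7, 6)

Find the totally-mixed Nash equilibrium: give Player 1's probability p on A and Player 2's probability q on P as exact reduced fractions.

P1 indiff ⇒ q·3+(1-q)·3 = q·2+(1-q)·7 ⇒ q(1) = (1-q)(4) ⇒ q = 4/5
P2 indiff ⇒ p·5+(1-p)·5 = p·2+(1-p)·6 ⇒ p(3) = (1-p)(1) ⇒ p = 1/4

(p,q) = (1/4, 4/5)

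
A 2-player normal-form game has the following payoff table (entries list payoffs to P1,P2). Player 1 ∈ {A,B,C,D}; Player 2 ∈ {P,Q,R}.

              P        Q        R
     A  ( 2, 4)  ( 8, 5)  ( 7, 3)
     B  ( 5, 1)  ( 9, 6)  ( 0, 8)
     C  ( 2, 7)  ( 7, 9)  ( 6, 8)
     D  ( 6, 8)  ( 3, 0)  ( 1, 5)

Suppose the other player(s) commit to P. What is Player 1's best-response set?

u_1(A vs P) = 2
u_1(B vs P) = 5
u_1(C vs P) = 2
u_1(D vs P) = 6
max payoff 6 at {D}

P1 best: {D}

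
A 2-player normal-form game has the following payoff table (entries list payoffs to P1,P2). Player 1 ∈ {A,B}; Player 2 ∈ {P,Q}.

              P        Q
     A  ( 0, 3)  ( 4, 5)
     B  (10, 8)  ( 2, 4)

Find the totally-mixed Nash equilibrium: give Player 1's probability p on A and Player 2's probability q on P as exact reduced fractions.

P1 mixes 2/3 on A; P2 mixes 1/6 on P

P1 indiff ⇒ q·0+(1-q)·4 = q·10+(1-q)·2 ⇒ q(-10) = (1-q)(-2) ⇒ q = 1/6
P2 indiff ⇒ p·3+(1-p)·8 = p·5+(1-p)·4 ⇒ p(-2) = (1-p)(-4) ⇒ p = 2/3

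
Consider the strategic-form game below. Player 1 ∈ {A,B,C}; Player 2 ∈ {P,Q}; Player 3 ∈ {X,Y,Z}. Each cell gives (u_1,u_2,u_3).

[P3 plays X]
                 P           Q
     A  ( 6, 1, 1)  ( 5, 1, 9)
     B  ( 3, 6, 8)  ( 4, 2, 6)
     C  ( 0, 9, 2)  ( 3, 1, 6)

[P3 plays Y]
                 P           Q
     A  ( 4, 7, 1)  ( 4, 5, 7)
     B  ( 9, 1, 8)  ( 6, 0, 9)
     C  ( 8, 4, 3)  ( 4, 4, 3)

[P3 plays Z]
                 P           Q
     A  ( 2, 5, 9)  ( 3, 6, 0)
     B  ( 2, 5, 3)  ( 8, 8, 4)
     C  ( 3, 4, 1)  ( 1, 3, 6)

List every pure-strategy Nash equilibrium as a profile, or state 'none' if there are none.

Nash profiles: (A,Q,X), (B,P,Y)

(A,P,X): not NE [P3→Z gives 9>1]
(A,P,Y): not NE [P1→B gives 9>4; P3→Z gives 9>1]
(A,P,Z): not NE [P1→C gives 3>2; P2→Q gives 6>5]
(A,Q,X): NE
(A,Q,Y): not NE [P1→B gives 6>4; P2→P gives 7>5; P3→X gives 9>7]
(A,Q,Z): not NE [P1→B gives 8>3; P3→X gives 9>0]
(B,P,X): not NE [P1→A gives 6>3]
(B,P,Y): NE
(B,P,Z): not NE [P1→C gives 3>2; P2→Q gives 8>5; P3→Y gives 8>3]
(B,Q,X): not NE [P1→A gives 5>4; P2→P gives 6>2; P3→Y gives 9>6]
(B,Q,Y): not NE [P2→P gives 1>0]
(B,Q,Z): not NE [P3→Y gives 9>4]
(C,P,X): not NE [P1→A gives 6>0; P3→Y gives 3>2]
(C,P,Y): not NE [P1→B gives 9>8]
(C,P,Z): not NE [P3→Y gives 3>1]
(C,Q,X): not NE [P1→A gives 5>3; P2→P gives 9>1]
(C,Q,Y): not NE [P1→B gives 6>4; P3→Z gives 6>3]
(C,Q,Z): not NE [P1→B gives 8>1; P2→P gives 4>3]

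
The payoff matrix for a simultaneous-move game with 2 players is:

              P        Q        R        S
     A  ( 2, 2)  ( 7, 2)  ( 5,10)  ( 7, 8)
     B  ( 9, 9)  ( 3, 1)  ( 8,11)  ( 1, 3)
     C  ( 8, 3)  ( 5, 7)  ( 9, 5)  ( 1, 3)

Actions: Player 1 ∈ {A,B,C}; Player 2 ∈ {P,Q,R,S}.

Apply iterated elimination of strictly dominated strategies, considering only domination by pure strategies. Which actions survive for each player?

IESDS → P1:{A,C} P2:{Q,R}

P2 drop P (R beats it: A:10>2 B:11>9 C:5>3)
P2 drop S (R beats it: A:10>8 B:11>3 C:5>3)
P1 drop B (C beats it: Q:5>3 R:9>8)
P1→{A,C} P2→{Q,R}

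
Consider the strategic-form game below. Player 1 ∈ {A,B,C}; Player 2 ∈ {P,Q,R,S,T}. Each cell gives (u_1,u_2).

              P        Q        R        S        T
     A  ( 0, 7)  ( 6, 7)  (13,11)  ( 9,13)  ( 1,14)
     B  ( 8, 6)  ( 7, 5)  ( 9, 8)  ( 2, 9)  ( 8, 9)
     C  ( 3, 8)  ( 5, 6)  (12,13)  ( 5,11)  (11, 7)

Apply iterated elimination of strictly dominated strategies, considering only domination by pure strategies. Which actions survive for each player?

Survivors P1:{A,C} P2:{R,S,T}

P2 drop P (R beats it: A:11>7 B:8>6 C:13>8)
P2 drop Q (R beats it: A:11>7 B:8>5 C:13>6)
P1 drop B (C beats it: R:12>9 S:5>2 T:11>8)
P1→{A,C} P2→{R,S,T}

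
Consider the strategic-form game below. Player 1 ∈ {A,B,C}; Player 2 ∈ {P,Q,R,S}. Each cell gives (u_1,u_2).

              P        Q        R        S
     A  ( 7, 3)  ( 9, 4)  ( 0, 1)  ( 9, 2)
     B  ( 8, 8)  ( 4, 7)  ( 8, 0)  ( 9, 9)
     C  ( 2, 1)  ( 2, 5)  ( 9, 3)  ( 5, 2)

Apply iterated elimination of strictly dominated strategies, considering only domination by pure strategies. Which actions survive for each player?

Survivors P1:{A,B} P2:{P,Q,S}

P2 drop R (Q beats it: A:4>1 B:7>0 C:5>3)
P1 drop C (A beats it: P:7>2 Q:9>2 S:9>5)
P1→{A,B} P2→{P,Q,S}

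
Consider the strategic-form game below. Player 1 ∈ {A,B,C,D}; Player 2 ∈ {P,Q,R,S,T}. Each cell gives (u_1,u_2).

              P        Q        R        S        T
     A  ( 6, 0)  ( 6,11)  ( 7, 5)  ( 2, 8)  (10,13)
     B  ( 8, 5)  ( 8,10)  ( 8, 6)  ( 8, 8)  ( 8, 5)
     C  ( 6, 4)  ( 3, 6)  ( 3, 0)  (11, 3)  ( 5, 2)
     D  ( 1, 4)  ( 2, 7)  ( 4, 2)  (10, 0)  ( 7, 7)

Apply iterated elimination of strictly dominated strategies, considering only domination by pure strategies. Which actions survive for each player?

Survivors P1:{A,B} P2:{Q,T}

P2 drop P (Q beats it: A:11>0 B:10>5 C:6>4 D:7>4)
P2 drop R (Q beats it: A:11>5 B:10>6 C:6>0 D:7>2)
P2 drop S (Q beats it: A:11>8 B:10>8 C:6>3 D:7>0)
P1 drop C (A beats it: Q:6>3 T:10>5)
P1 drop D (A beats it: Q:6>2 T:10>7)
P1→{A,B} P2→{Q,T}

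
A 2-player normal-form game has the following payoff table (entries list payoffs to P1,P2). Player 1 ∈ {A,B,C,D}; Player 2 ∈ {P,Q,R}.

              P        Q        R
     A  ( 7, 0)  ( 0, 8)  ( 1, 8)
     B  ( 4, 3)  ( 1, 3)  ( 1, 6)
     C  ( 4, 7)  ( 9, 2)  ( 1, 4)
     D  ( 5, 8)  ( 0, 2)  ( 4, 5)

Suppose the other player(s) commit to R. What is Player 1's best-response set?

u_1(A vs R) = 1
u_1(B vs R) = 1
u_1(C vs R) = 1
u_1(D vs R) = 4
max payoff 4 at {D}

BR_1 = {D}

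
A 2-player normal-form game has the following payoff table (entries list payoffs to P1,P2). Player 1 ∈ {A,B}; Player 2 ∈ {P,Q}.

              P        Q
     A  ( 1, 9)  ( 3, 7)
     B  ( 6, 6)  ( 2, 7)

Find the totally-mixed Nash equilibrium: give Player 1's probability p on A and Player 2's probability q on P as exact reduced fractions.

(p,q) = (1/3, 1/6)

P1 indiff ⇒ q·1+(1-q)·3 = q·6+(1-q)·2 ⇒ q(-5) = (1-q)(-1) ⇒ q = 1/6
P2 indiff ⇒ p·9+(1-p)·6 = p·7+(1-p)·7 ⇒ p(2) = (1-p)(1) ⇒ p = 1/3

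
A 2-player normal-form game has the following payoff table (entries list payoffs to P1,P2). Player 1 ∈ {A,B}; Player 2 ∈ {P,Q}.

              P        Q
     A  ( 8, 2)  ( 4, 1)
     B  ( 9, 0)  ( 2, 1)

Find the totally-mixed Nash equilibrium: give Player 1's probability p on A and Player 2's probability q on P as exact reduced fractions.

P1 indiff ⇒ q·8+(1-q)·4 = q·9+(1-q)·2 ⇒ q(-1) = (1-q)(-2) ⇒ q = 2/3
P2 indiff ⇒ p·2+(1-p)·0 = p·1+(1-p)·1 ⇒ p(1) = (1-p)(1) ⇒ p = 1/2

(p,q) = (1/2, 2/3)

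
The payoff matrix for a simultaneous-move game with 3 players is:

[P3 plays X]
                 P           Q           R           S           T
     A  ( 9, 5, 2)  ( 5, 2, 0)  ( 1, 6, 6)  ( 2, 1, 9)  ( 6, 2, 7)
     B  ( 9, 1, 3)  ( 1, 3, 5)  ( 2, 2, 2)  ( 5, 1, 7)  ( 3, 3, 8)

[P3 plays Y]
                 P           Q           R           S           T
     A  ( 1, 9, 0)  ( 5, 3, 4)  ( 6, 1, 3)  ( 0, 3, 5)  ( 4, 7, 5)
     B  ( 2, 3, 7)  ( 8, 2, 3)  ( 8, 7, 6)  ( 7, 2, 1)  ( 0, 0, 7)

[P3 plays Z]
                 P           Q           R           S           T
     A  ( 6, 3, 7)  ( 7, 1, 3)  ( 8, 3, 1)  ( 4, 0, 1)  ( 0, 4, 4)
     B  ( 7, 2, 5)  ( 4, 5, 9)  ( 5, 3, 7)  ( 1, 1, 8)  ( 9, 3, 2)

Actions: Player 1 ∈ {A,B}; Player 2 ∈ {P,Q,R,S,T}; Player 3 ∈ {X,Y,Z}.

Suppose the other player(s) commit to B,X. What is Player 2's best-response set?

u_2(P vs B,X) = 1
u_2(Q vs B,X) = 3
u_2(R vs B,X) = 2
u_2(S vs B,X) = 1
u_2(T vs B,X) = 3
max payoff 3 at {Q,T}

argmax u_2 = {Q,T}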